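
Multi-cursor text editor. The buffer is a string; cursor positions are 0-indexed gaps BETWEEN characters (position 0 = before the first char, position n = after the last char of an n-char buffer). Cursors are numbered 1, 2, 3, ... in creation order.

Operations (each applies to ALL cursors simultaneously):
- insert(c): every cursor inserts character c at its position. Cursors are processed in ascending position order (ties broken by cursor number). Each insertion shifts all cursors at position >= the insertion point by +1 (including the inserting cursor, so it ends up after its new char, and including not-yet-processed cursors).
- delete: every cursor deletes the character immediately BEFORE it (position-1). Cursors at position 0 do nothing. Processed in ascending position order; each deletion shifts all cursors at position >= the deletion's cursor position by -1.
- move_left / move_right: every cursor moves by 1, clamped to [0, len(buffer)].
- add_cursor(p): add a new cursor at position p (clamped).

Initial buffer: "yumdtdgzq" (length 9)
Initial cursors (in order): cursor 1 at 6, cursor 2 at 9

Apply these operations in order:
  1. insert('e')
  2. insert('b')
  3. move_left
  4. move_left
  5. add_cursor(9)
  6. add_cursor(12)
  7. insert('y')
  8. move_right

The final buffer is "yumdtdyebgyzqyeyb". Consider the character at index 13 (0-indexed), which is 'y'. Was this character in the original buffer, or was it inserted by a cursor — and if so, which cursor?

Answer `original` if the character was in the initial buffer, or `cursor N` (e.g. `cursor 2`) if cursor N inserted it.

Answer: cursor 2

Derivation:
After op 1 (insert('e')): buffer="yumdtdegzqe" (len 11), cursors c1@7 c2@11, authorship ......1...2
After op 2 (insert('b')): buffer="yumdtdebgzqeb" (len 13), cursors c1@8 c2@13, authorship ......11...22
After op 3 (move_left): buffer="yumdtdebgzqeb" (len 13), cursors c1@7 c2@12, authorship ......11...22
After op 4 (move_left): buffer="yumdtdebgzqeb" (len 13), cursors c1@6 c2@11, authorship ......11...22
After op 5 (add_cursor(9)): buffer="yumdtdebgzqeb" (len 13), cursors c1@6 c3@9 c2@11, authorship ......11...22
After op 6 (add_cursor(12)): buffer="yumdtdebgzqeb" (len 13), cursors c1@6 c3@9 c2@11 c4@12, authorship ......11...22
After op 7 (insert('y')): buffer="yumdtdyebgyzqyeyb" (len 17), cursors c1@7 c3@11 c2@14 c4@16, authorship ......111.3..2242
After op 8 (move_right): buffer="yumdtdyebgyzqyeyb" (len 17), cursors c1@8 c3@12 c2@15 c4@17, authorship ......111.3..2242
Authorship (.=original, N=cursor N): . . . . . . 1 1 1 . 3 . . 2 2 4 2
Index 13: author = 2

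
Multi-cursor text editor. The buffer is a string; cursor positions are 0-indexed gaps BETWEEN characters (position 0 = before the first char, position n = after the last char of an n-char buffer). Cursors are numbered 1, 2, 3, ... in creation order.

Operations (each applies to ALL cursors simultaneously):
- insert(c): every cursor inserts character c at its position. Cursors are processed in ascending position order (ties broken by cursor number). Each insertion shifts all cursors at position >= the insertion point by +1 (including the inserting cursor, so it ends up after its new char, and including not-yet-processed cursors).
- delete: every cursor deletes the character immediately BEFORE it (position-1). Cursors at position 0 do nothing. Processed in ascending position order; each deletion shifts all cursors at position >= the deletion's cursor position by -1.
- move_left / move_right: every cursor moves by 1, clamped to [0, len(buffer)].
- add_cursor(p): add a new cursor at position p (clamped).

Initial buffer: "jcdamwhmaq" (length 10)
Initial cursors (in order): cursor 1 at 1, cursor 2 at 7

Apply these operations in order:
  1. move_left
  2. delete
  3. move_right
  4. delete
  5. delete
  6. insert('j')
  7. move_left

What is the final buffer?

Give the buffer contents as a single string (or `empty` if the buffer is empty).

Answer: jcdajmaq

Derivation:
After op 1 (move_left): buffer="jcdamwhmaq" (len 10), cursors c1@0 c2@6, authorship ..........
After op 2 (delete): buffer="jcdamhmaq" (len 9), cursors c1@0 c2@5, authorship .........
After op 3 (move_right): buffer="jcdamhmaq" (len 9), cursors c1@1 c2@6, authorship .........
After op 4 (delete): buffer="cdammaq" (len 7), cursors c1@0 c2@4, authorship .......
After op 5 (delete): buffer="cdamaq" (len 6), cursors c1@0 c2@3, authorship ......
After op 6 (insert('j')): buffer="jcdajmaq" (len 8), cursors c1@1 c2@5, authorship 1...2...
After op 7 (move_left): buffer="jcdajmaq" (len 8), cursors c1@0 c2@4, authorship 1...2...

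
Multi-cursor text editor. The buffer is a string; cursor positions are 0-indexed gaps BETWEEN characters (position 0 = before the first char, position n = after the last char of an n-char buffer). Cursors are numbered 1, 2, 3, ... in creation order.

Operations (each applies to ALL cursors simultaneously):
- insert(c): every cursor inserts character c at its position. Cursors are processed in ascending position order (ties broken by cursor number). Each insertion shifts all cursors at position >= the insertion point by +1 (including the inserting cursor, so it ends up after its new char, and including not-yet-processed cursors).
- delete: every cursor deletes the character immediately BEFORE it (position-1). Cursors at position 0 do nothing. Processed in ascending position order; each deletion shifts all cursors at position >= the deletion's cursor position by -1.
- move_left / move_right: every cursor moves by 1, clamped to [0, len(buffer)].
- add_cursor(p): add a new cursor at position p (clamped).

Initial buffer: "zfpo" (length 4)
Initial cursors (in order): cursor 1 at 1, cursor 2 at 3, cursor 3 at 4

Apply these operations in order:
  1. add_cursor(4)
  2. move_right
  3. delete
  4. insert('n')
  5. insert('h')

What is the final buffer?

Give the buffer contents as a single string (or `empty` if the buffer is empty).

Answer: nnnnhhhh

Derivation:
After op 1 (add_cursor(4)): buffer="zfpo" (len 4), cursors c1@1 c2@3 c3@4 c4@4, authorship ....
After op 2 (move_right): buffer="zfpo" (len 4), cursors c1@2 c2@4 c3@4 c4@4, authorship ....
After op 3 (delete): buffer="" (len 0), cursors c1@0 c2@0 c3@0 c4@0, authorship 
After op 4 (insert('n')): buffer="nnnn" (len 4), cursors c1@4 c2@4 c3@4 c4@4, authorship 1234
After op 5 (insert('h')): buffer="nnnnhhhh" (len 8), cursors c1@8 c2@8 c3@8 c4@8, authorship 12341234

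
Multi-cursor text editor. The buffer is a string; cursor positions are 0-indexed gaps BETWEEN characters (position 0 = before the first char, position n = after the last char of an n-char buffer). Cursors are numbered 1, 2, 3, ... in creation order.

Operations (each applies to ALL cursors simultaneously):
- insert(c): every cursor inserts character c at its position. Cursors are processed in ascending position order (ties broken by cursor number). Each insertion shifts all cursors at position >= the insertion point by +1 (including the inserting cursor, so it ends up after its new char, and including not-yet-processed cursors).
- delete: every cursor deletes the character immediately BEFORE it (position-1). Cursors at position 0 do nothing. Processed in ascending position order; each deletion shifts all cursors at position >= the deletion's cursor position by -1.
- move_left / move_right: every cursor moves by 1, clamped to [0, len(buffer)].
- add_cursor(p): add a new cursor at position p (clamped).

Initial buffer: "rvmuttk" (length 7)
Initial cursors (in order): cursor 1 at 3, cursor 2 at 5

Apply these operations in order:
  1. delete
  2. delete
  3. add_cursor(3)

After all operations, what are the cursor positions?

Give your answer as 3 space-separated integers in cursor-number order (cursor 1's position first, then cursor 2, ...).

Answer: 1 1 3

Derivation:
After op 1 (delete): buffer="rvutk" (len 5), cursors c1@2 c2@3, authorship .....
After op 2 (delete): buffer="rtk" (len 3), cursors c1@1 c2@1, authorship ...
After op 3 (add_cursor(3)): buffer="rtk" (len 3), cursors c1@1 c2@1 c3@3, authorship ...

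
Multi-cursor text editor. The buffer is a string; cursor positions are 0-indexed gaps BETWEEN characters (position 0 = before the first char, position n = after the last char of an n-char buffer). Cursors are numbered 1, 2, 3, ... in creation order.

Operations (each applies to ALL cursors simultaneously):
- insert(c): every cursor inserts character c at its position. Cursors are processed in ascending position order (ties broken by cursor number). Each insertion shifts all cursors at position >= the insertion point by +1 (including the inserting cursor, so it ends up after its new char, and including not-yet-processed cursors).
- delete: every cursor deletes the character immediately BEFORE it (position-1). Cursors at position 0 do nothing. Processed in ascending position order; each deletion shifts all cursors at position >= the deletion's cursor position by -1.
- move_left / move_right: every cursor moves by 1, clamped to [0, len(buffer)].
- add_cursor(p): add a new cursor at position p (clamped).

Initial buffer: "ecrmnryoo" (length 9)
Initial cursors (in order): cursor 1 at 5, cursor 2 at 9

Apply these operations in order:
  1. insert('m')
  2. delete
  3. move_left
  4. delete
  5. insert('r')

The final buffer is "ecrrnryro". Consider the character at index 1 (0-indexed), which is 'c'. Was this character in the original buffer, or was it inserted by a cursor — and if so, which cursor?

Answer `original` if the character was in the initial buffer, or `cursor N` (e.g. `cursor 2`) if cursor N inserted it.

Answer: original

Derivation:
After op 1 (insert('m')): buffer="ecrmnmryoom" (len 11), cursors c1@6 c2@11, authorship .....1....2
After op 2 (delete): buffer="ecrmnryoo" (len 9), cursors c1@5 c2@9, authorship .........
After op 3 (move_left): buffer="ecrmnryoo" (len 9), cursors c1@4 c2@8, authorship .........
After op 4 (delete): buffer="ecrnryo" (len 7), cursors c1@3 c2@6, authorship .......
After op 5 (insert('r')): buffer="ecrrnryro" (len 9), cursors c1@4 c2@8, authorship ...1...2.
Authorship (.=original, N=cursor N): . . . 1 . . . 2 .
Index 1: author = original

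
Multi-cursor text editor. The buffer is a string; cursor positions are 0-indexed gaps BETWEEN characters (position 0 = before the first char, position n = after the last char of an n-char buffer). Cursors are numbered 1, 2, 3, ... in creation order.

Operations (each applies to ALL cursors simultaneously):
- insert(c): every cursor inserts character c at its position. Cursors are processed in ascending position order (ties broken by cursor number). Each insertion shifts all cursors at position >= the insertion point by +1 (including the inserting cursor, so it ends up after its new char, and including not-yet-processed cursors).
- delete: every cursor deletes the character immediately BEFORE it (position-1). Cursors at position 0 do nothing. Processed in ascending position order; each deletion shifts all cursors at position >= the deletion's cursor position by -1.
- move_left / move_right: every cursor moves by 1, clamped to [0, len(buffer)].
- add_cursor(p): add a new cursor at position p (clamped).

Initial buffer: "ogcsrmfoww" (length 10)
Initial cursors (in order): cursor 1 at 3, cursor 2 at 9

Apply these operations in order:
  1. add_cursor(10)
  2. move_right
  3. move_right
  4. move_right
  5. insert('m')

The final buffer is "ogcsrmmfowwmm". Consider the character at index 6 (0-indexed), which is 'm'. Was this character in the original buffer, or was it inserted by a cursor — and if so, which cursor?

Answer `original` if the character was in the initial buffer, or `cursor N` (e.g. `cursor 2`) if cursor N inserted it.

After op 1 (add_cursor(10)): buffer="ogcsrmfoww" (len 10), cursors c1@3 c2@9 c3@10, authorship ..........
After op 2 (move_right): buffer="ogcsrmfoww" (len 10), cursors c1@4 c2@10 c3@10, authorship ..........
After op 3 (move_right): buffer="ogcsrmfoww" (len 10), cursors c1@5 c2@10 c3@10, authorship ..........
After op 4 (move_right): buffer="ogcsrmfoww" (len 10), cursors c1@6 c2@10 c3@10, authorship ..........
After op 5 (insert('m')): buffer="ogcsrmmfowwmm" (len 13), cursors c1@7 c2@13 c3@13, authorship ......1....23
Authorship (.=original, N=cursor N): . . . . . . 1 . . . . 2 3
Index 6: author = 1

Answer: cursor 1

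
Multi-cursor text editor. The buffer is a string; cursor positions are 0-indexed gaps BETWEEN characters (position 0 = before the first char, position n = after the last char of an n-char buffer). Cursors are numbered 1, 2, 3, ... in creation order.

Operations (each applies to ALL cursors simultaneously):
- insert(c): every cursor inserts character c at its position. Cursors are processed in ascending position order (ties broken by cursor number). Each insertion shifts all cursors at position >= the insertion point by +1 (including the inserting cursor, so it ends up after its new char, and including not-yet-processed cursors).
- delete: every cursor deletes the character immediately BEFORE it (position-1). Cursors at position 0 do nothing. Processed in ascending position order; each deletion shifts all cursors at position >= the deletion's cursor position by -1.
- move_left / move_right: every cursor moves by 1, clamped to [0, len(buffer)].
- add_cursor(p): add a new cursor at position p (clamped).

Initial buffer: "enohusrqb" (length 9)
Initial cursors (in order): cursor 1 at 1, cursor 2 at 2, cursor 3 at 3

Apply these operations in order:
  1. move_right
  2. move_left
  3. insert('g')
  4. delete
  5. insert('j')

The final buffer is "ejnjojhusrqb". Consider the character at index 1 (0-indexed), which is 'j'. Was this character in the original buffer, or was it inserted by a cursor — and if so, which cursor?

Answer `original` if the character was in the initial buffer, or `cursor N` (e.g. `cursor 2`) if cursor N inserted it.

Answer: cursor 1

Derivation:
After op 1 (move_right): buffer="enohusrqb" (len 9), cursors c1@2 c2@3 c3@4, authorship .........
After op 2 (move_left): buffer="enohusrqb" (len 9), cursors c1@1 c2@2 c3@3, authorship .........
After op 3 (insert('g')): buffer="egngoghusrqb" (len 12), cursors c1@2 c2@4 c3@6, authorship .1.2.3......
After op 4 (delete): buffer="enohusrqb" (len 9), cursors c1@1 c2@2 c3@3, authorship .........
After op 5 (insert('j')): buffer="ejnjojhusrqb" (len 12), cursors c1@2 c2@4 c3@6, authorship .1.2.3......
Authorship (.=original, N=cursor N): . 1 . 2 . 3 . . . . . .
Index 1: author = 1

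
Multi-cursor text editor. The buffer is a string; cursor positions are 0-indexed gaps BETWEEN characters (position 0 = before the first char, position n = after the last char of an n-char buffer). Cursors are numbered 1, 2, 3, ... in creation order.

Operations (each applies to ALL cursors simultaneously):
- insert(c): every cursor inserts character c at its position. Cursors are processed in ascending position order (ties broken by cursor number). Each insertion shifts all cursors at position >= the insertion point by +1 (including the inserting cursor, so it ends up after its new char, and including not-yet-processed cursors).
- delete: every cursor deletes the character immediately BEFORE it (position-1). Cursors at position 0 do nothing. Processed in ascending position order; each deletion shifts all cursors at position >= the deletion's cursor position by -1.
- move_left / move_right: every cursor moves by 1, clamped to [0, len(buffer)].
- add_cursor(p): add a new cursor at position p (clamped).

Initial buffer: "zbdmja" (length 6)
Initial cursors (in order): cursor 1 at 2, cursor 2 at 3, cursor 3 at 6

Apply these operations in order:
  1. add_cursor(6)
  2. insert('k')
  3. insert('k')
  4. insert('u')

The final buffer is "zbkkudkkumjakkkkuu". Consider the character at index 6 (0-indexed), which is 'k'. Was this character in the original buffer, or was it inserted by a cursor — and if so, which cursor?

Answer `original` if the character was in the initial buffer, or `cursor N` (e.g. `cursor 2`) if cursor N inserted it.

After op 1 (add_cursor(6)): buffer="zbdmja" (len 6), cursors c1@2 c2@3 c3@6 c4@6, authorship ......
After op 2 (insert('k')): buffer="zbkdkmjakk" (len 10), cursors c1@3 c2@5 c3@10 c4@10, authorship ..1.2...34
After op 3 (insert('k')): buffer="zbkkdkkmjakkkk" (len 14), cursors c1@4 c2@7 c3@14 c4@14, authorship ..11.22...3434
After op 4 (insert('u')): buffer="zbkkudkkumjakkkkuu" (len 18), cursors c1@5 c2@9 c3@18 c4@18, authorship ..111.222...343434
Authorship (.=original, N=cursor N): . . 1 1 1 . 2 2 2 . . . 3 4 3 4 3 4
Index 6: author = 2

Answer: cursor 2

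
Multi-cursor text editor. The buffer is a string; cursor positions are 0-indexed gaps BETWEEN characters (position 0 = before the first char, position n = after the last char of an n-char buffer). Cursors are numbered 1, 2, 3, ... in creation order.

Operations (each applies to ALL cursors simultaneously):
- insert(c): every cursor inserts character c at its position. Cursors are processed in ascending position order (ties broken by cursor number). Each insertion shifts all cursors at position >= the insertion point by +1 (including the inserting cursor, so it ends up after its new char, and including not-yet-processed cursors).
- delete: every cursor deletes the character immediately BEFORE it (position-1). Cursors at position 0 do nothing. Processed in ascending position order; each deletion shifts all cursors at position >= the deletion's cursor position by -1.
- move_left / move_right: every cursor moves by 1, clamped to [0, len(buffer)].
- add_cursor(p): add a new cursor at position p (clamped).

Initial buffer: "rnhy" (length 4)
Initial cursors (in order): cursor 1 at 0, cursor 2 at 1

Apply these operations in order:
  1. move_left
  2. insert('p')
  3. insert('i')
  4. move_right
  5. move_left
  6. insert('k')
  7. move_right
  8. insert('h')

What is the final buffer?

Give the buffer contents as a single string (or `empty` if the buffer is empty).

After op 1 (move_left): buffer="rnhy" (len 4), cursors c1@0 c2@0, authorship ....
After op 2 (insert('p')): buffer="pprnhy" (len 6), cursors c1@2 c2@2, authorship 12....
After op 3 (insert('i')): buffer="ppiirnhy" (len 8), cursors c1@4 c2@4, authorship 1212....
After op 4 (move_right): buffer="ppiirnhy" (len 8), cursors c1@5 c2@5, authorship 1212....
After op 5 (move_left): buffer="ppiirnhy" (len 8), cursors c1@4 c2@4, authorship 1212....
After op 6 (insert('k')): buffer="ppiikkrnhy" (len 10), cursors c1@6 c2@6, authorship 121212....
After op 7 (move_right): buffer="ppiikkrnhy" (len 10), cursors c1@7 c2@7, authorship 121212....
After op 8 (insert('h')): buffer="ppiikkrhhnhy" (len 12), cursors c1@9 c2@9, authorship 121212.12...

Answer: ppiikkrhhnhy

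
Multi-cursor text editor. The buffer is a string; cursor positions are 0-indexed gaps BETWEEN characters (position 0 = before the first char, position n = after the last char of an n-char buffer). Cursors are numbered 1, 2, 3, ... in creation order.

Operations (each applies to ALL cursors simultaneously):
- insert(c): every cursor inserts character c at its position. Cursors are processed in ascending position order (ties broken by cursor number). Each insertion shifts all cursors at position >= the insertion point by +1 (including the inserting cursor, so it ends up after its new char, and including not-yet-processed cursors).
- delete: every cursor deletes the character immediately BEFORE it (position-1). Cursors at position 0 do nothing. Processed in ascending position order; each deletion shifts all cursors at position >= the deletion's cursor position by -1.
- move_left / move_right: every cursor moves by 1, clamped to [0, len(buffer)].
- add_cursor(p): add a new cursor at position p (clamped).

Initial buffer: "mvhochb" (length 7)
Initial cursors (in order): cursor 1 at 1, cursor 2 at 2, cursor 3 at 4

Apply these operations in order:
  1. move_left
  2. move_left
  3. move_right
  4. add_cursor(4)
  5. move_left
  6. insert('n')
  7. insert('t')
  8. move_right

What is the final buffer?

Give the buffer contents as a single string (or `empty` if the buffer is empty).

After op 1 (move_left): buffer="mvhochb" (len 7), cursors c1@0 c2@1 c3@3, authorship .......
After op 2 (move_left): buffer="mvhochb" (len 7), cursors c1@0 c2@0 c3@2, authorship .......
After op 3 (move_right): buffer="mvhochb" (len 7), cursors c1@1 c2@1 c3@3, authorship .......
After op 4 (add_cursor(4)): buffer="mvhochb" (len 7), cursors c1@1 c2@1 c3@3 c4@4, authorship .......
After op 5 (move_left): buffer="mvhochb" (len 7), cursors c1@0 c2@0 c3@2 c4@3, authorship .......
After op 6 (insert('n')): buffer="nnmvnhnochb" (len 11), cursors c1@2 c2@2 c3@5 c4@7, authorship 12..3.4....
After op 7 (insert('t')): buffer="nnttmvnthntochb" (len 15), cursors c1@4 c2@4 c3@8 c4@11, authorship 1212..33.44....
After op 8 (move_right): buffer="nnttmvnthntochb" (len 15), cursors c1@5 c2@5 c3@9 c4@12, authorship 1212..33.44....

Answer: nnttmvnthntochb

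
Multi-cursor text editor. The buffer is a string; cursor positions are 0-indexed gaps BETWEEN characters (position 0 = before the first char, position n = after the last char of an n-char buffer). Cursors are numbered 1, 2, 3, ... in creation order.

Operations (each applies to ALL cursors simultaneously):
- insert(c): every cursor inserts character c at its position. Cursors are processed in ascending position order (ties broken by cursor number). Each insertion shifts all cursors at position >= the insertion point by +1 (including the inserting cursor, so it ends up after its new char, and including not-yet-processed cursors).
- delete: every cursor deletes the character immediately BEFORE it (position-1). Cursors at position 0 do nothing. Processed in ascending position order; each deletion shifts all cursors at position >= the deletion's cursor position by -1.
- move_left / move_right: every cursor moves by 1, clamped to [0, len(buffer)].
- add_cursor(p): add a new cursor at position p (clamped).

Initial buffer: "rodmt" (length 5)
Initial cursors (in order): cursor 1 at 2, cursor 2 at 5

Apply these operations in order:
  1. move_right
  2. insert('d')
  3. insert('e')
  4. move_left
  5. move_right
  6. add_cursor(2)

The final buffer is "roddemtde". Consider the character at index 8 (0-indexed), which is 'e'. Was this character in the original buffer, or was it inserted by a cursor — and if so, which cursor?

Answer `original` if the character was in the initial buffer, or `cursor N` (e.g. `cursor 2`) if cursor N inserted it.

Answer: cursor 2

Derivation:
After op 1 (move_right): buffer="rodmt" (len 5), cursors c1@3 c2@5, authorship .....
After op 2 (insert('d')): buffer="roddmtd" (len 7), cursors c1@4 c2@7, authorship ...1..2
After op 3 (insert('e')): buffer="roddemtde" (len 9), cursors c1@5 c2@9, authorship ...11..22
After op 4 (move_left): buffer="roddemtde" (len 9), cursors c1@4 c2@8, authorship ...11..22
After op 5 (move_right): buffer="roddemtde" (len 9), cursors c1@5 c2@9, authorship ...11..22
After op 6 (add_cursor(2)): buffer="roddemtde" (len 9), cursors c3@2 c1@5 c2@9, authorship ...11..22
Authorship (.=original, N=cursor N): . . . 1 1 . . 2 2
Index 8: author = 2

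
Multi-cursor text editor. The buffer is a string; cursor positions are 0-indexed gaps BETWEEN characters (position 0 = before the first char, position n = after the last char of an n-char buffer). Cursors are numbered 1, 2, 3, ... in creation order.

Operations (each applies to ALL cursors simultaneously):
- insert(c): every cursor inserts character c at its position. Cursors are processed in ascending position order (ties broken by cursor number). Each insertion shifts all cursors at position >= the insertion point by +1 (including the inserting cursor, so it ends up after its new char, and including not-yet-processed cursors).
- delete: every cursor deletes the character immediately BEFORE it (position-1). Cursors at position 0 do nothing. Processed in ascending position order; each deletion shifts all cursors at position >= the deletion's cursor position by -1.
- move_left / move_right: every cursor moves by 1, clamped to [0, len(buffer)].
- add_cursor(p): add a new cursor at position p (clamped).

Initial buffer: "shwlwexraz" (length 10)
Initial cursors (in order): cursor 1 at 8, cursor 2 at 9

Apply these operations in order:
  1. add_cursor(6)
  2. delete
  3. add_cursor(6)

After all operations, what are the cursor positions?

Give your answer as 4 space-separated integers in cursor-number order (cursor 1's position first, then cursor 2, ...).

Answer: 6 6 5 6

Derivation:
After op 1 (add_cursor(6)): buffer="shwlwexraz" (len 10), cursors c3@6 c1@8 c2@9, authorship ..........
After op 2 (delete): buffer="shwlwxz" (len 7), cursors c3@5 c1@6 c2@6, authorship .......
After op 3 (add_cursor(6)): buffer="shwlwxz" (len 7), cursors c3@5 c1@6 c2@6 c4@6, authorship .......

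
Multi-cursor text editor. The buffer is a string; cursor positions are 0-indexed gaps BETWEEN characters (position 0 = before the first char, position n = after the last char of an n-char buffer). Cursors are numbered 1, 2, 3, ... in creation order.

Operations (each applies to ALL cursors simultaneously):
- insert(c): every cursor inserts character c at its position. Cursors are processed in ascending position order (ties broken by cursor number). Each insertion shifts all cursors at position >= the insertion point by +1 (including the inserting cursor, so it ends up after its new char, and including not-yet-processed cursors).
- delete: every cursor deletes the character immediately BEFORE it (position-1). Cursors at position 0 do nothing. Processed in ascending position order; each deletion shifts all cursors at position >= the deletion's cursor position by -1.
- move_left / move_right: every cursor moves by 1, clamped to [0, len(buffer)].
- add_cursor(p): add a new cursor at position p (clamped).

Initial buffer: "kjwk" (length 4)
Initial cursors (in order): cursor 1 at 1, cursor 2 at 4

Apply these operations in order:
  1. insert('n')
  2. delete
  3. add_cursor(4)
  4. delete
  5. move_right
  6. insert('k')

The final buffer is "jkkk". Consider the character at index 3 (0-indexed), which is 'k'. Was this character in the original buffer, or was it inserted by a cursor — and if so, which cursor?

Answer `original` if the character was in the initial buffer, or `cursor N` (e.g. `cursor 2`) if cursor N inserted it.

After op 1 (insert('n')): buffer="knjwkn" (len 6), cursors c1@2 c2@6, authorship .1...2
After op 2 (delete): buffer="kjwk" (len 4), cursors c1@1 c2@4, authorship ....
After op 3 (add_cursor(4)): buffer="kjwk" (len 4), cursors c1@1 c2@4 c3@4, authorship ....
After op 4 (delete): buffer="j" (len 1), cursors c1@0 c2@1 c3@1, authorship .
After op 5 (move_right): buffer="j" (len 1), cursors c1@1 c2@1 c3@1, authorship .
After op 6 (insert('k')): buffer="jkkk" (len 4), cursors c1@4 c2@4 c3@4, authorship .123
Authorship (.=original, N=cursor N): . 1 2 3
Index 3: author = 3

Answer: cursor 3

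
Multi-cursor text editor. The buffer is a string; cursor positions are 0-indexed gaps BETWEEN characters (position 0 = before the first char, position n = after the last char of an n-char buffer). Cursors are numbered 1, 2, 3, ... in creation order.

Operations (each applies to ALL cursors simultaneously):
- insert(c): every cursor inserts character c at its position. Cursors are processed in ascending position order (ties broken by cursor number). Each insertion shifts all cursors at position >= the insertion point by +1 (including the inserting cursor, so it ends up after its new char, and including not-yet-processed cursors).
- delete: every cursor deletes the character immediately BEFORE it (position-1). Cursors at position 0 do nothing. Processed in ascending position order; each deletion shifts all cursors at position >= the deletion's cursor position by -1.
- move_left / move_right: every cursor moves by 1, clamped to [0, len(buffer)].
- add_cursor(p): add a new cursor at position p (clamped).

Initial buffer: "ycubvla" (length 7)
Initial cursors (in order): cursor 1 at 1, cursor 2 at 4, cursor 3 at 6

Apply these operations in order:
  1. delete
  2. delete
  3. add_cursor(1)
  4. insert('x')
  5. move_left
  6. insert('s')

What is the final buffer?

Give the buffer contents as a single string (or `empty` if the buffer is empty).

Answer: sxcxxsssxa

Derivation:
After op 1 (delete): buffer="cuva" (len 4), cursors c1@0 c2@2 c3@3, authorship ....
After op 2 (delete): buffer="ca" (len 2), cursors c1@0 c2@1 c3@1, authorship ..
After op 3 (add_cursor(1)): buffer="ca" (len 2), cursors c1@0 c2@1 c3@1 c4@1, authorship ..
After op 4 (insert('x')): buffer="xcxxxa" (len 6), cursors c1@1 c2@5 c3@5 c4@5, authorship 1.234.
After op 5 (move_left): buffer="xcxxxa" (len 6), cursors c1@0 c2@4 c3@4 c4@4, authorship 1.234.
After op 6 (insert('s')): buffer="sxcxxsssxa" (len 10), cursors c1@1 c2@8 c3@8 c4@8, authorship 11.232344.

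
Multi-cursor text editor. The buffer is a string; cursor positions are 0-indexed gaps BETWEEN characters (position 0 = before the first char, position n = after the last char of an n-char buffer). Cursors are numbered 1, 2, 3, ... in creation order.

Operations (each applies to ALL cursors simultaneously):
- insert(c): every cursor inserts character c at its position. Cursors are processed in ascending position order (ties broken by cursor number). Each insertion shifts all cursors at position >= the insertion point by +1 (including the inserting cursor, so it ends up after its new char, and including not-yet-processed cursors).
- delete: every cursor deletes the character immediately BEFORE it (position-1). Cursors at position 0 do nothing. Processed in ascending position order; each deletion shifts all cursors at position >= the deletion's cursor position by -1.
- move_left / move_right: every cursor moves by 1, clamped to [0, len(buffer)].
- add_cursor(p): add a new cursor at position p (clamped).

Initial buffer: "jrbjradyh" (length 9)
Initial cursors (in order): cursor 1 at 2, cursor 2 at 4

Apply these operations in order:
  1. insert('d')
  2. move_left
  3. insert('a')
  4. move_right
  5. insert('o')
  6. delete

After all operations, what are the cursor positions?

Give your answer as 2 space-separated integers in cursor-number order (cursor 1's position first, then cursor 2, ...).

Answer: 4 8

Derivation:
After op 1 (insert('d')): buffer="jrdbjdradyh" (len 11), cursors c1@3 c2@6, authorship ..1..2.....
After op 2 (move_left): buffer="jrdbjdradyh" (len 11), cursors c1@2 c2@5, authorship ..1..2.....
After op 3 (insert('a')): buffer="jradbjadradyh" (len 13), cursors c1@3 c2@7, authorship ..11..22.....
After op 4 (move_right): buffer="jradbjadradyh" (len 13), cursors c1@4 c2@8, authorship ..11..22.....
After op 5 (insert('o')): buffer="jradobjadoradyh" (len 15), cursors c1@5 c2@10, authorship ..111..222.....
After op 6 (delete): buffer="jradbjadradyh" (len 13), cursors c1@4 c2@8, authorship ..11..22.....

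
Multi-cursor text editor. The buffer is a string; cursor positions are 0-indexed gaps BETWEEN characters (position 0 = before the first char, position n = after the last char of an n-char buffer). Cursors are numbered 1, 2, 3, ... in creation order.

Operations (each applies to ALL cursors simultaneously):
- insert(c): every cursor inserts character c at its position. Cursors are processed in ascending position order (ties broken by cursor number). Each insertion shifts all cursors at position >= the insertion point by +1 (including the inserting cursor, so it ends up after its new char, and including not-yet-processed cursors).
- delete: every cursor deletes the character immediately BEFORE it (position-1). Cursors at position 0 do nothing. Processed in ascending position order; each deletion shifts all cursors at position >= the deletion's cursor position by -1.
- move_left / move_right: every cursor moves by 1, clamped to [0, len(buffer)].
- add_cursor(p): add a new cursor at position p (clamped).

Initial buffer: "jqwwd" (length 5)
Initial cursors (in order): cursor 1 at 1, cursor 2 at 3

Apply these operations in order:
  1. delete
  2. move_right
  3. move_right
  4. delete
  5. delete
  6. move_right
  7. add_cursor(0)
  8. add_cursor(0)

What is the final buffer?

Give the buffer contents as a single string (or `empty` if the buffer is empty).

After op 1 (delete): buffer="qwd" (len 3), cursors c1@0 c2@1, authorship ...
After op 2 (move_right): buffer="qwd" (len 3), cursors c1@1 c2@2, authorship ...
After op 3 (move_right): buffer="qwd" (len 3), cursors c1@2 c2@3, authorship ...
After op 4 (delete): buffer="q" (len 1), cursors c1@1 c2@1, authorship .
After op 5 (delete): buffer="" (len 0), cursors c1@0 c2@0, authorship 
After op 6 (move_right): buffer="" (len 0), cursors c1@0 c2@0, authorship 
After op 7 (add_cursor(0)): buffer="" (len 0), cursors c1@0 c2@0 c3@0, authorship 
After op 8 (add_cursor(0)): buffer="" (len 0), cursors c1@0 c2@0 c3@0 c4@0, authorship 

Answer: empty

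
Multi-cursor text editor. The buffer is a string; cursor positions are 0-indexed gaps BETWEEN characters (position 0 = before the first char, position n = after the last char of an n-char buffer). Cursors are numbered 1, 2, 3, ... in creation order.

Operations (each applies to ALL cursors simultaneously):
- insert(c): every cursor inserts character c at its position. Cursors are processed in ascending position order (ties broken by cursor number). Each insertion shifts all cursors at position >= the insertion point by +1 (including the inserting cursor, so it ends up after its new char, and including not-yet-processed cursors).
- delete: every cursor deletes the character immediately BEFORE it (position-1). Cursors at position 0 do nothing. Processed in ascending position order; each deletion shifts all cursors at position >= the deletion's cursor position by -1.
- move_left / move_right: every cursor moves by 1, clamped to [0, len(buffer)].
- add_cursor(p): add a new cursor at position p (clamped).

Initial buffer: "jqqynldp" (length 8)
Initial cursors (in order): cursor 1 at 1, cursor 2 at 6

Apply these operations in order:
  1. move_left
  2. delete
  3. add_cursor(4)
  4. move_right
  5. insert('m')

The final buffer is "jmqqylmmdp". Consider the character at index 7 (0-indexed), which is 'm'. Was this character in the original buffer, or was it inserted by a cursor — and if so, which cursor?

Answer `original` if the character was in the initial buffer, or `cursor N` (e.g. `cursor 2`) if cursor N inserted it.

After op 1 (move_left): buffer="jqqynldp" (len 8), cursors c1@0 c2@5, authorship ........
After op 2 (delete): buffer="jqqyldp" (len 7), cursors c1@0 c2@4, authorship .......
After op 3 (add_cursor(4)): buffer="jqqyldp" (len 7), cursors c1@0 c2@4 c3@4, authorship .......
After op 4 (move_right): buffer="jqqyldp" (len 7), cursors c1@1 c2@5 c3@5, authorship .......
After op 5 (insert('m')): buffer="jmqqylmmdp" (len 10), cursors c1@2 c2@8 c3@8, authorship .1....23..
Authorship (.=original, N=cursor N): . 1 . . . . 2 3 . .
Index 7: author = 3

Answer: cursor 3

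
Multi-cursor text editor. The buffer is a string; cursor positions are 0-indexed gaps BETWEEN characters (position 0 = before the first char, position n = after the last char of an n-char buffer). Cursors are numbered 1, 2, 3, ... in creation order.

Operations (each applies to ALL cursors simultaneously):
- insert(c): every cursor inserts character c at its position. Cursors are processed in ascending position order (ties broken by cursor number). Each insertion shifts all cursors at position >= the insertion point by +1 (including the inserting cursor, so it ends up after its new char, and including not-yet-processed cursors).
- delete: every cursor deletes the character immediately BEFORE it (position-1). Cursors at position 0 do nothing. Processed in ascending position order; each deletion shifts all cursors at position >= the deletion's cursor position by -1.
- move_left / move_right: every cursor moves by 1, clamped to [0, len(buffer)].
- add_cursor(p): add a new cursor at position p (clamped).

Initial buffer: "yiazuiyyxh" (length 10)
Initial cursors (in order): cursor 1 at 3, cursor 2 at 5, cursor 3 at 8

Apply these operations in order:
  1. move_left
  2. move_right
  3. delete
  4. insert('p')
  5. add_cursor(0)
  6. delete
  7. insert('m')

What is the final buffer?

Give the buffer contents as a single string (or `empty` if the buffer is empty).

Answer: myimzmiymxh

Derivation:
After op 1 (move_left): buffer="yiazuiyyxh" (len 10), cursors c1@2 c2@4 c3@7, authorship ..........
After op 2 (move_right): buffer="yiazuiyyxh" (len 10), cursors c1@3 c2@5 c3@8, authorship ..........
After op 3 (delete): buffer="yiziyxh" (len 7), cursors c1@2 c2@3 c3@5, authorship .......
After op 4 (insert('p')): buffer="yipzpiypxh" (len 10), cursors c1@3 c2@5 c3@8, authorship ..1.2..3..
After op 5 (add_cursor(0)): buffer="yipzpiypxh" (len 10), cursors c4@0 c1@3 c2@5 c3@8, authorship ..1.2..3..
After op 6 (delete): buffer="yiziyxh" (len 7), cursors c4@0 c1@2 c2@3 c3@5, authorship .......
After op 7 (insert('m')): buffer="myimzmiymxh" (len 11), cursors c4@1 c1@4 c2@6 c3@9, authorship 4..1.2..3..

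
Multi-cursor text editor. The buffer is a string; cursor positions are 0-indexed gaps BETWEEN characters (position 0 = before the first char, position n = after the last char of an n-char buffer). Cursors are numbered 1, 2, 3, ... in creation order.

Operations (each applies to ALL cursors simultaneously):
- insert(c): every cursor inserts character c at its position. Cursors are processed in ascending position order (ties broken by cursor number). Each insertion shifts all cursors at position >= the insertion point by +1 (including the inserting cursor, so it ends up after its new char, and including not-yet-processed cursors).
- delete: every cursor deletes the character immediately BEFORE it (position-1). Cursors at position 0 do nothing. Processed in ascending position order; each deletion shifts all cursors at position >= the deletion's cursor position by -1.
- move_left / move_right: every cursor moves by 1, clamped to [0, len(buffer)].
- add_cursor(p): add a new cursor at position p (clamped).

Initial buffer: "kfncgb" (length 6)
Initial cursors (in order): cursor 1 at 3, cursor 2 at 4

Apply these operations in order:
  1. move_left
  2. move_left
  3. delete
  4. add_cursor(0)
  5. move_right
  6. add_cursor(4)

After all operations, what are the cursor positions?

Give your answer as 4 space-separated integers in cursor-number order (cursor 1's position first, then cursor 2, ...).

After op 1 (move_left): buffer="kfncgb" (len 6), cursors c1@2 c2@3, authorship ......
After op 2 (move_left): buffer="kfncgb" (len 6), cursors c1@1 c2@2, authorship ......
After op 3 (delete): buffer="ncgb" (len 4), cursors c1@0 c2@0, authorship ....
After op 4 (add_cursor(0)): buffer="ncgb" (len 4), cursors c1@0 c2@0 c3@0, authorship ....
After op 5 (move_right): buffer="ncgb" (len 4), cursors c1@1 c2@1 c3@1, authorship ....
After op 6 (add_cursor(4)): buffer="ncgb" (len 4), cursors c1@1 c2@1 c3@1 c4@4, authorship ....

Answer: 1 1 1 4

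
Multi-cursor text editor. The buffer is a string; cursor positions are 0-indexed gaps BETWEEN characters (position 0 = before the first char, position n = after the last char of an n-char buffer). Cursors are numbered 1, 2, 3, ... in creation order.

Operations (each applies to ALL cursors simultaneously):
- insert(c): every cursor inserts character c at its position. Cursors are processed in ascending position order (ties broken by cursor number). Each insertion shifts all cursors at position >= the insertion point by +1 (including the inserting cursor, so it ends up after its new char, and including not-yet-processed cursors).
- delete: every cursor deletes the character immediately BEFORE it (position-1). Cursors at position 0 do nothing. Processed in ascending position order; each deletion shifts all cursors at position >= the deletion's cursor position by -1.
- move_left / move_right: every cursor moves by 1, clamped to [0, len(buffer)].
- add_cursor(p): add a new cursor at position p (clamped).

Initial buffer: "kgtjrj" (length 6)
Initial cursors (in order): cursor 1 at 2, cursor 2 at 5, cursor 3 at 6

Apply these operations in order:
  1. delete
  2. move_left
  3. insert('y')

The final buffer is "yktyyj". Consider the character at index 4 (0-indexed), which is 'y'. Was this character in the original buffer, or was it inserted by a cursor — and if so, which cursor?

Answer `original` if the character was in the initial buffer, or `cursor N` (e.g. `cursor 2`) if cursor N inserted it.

Answer: cursor 3

Derivation:
After op 1 (delete): buffer="ktj" (len 3), cursors c1@1 c2@3 c3@3, authorship ...
After op 2 (move_left): buffer="ktj" (len 3), cursors c1@0 c2@2 c3@2, authorship ...
After op 3 (insert('y')): buffer="yktyyj" (len 6), cursors c1@1 c2@5 c3@5, authorship 1..23.
Authorship (.=original, N=cursor N): 1 . . 2 3 .
Index 4: author = 3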